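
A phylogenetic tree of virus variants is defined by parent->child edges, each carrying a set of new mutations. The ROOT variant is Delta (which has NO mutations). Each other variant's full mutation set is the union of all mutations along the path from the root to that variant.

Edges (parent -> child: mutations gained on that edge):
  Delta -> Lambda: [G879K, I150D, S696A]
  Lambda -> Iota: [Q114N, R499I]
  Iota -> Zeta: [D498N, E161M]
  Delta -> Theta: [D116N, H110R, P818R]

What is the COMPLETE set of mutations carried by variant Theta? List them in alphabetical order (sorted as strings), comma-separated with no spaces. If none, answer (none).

Answer: D116N,H110R,P818R

Derivation:
At Delta: gained [] -> total []
At Theta: gained ['D116N', 'H110R', 'P818R'] -> total ['D116N', 'H110R', 'P818R']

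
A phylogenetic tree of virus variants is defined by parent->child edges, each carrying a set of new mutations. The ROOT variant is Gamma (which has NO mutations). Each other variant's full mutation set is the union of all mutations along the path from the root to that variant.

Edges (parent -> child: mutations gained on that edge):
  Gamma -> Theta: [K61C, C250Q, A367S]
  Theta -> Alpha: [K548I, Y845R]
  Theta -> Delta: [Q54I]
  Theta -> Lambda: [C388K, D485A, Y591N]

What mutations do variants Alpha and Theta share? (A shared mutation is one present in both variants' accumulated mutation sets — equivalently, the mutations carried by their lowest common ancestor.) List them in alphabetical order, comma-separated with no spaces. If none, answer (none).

Accumulating mutations along path to Alpha:
  At Gamma: gained [] -> total []
  At Theta: gained ['K61C', 'C250Q', 'A367S'] -> total ['A367S', 'C250Q', 'K61C']
  At Alpha: gained ['K548I', 'Y845R'] -> total ['A367S', 'C250Q', 'K548I', 'K61C', 'Y845R']
Mutations(Alpha) = ['A367S', 'C250Q', 'K548I', 'K61C', 'Y845R']
Accumulating mutations along path to Theta:
  At Gamma: gained [] -> total []
  At Theta: gained ['K61C', 'C250Q', 'A367S'] -> total ['A367S', 'C250Q', 'K61C']
Mutations(Theta) = ['A367S', 'C250Q', 'K61C']
Intersection: ['A367S', 'C250Q', 'K548I', 'K61C', 'Y845R'] ∩ ['A367S', 'C250Q', 'K61C'] = ['A367S', 'C250Q', 'K61C']

Answer: A367S,C250Q,K61C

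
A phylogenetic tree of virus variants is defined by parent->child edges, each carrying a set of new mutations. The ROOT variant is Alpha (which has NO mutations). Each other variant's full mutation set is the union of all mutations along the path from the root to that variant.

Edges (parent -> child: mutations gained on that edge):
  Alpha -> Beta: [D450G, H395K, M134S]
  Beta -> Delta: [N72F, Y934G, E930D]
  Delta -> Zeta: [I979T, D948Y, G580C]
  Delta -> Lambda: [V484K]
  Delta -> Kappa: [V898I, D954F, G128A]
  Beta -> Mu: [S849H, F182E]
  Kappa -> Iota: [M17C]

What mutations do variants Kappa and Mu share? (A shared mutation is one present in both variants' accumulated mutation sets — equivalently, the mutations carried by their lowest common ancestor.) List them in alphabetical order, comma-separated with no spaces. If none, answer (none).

Answer: D450G,H395K,M134S

Derivation:
Accumulating mutations along path to Kappa:
  At Alpha: gained [] -> total []
  At Beta: gained ['D450G', 'H395K', 'M134S'] -> total ['D450G', 'H395K', 'M134S']
  At Delta: gained ['N72F', 'Y934G', 'E930D'] -> total ['D450G', 'E930D', 'H395K', 'M134S', 'N72F', 'Y934G']
  At Kappa: gained ['V898I', 'D954F', 'G128A'] -> total ['D450G', 'D954F', 'E930D', 'G128A', 'H395K', 'M134S', 'N72F', 'V898I', 'Y934G']
Mutations(Kappa) = ['D450G', 'D954F', 'E930D', 'G128A', 'H395K', 'M134S', 'N72F', 'V898I', 'Y934G']
Accumulating mutations along path to Mu:
  At Alpha: gained [] -> total []
  At Beta: gained ['D450G', 'H395K', 'M134S'] -> total ['D450G', 'H395K', 'M134S']
  At Mu: gained ['S849H', 'F182E'] -> total ['D450G', 'F182E', 'H395K', 'M134S', 'S849H']
Mutations(Mu) = ['D450G', 'F182E', 'H395K', 'M134S', 'S849H']
Intersection: ['D450G', 'D954F', 'E930D', 'G128A', 'H395K', 'M134S', 'N72F', 'V898I', 'Y934G'] ∩ ['D450G', 'F182E', 'H395K', 'M134S', 'S849H'] = ['D450G', 'H395K', 'M134S']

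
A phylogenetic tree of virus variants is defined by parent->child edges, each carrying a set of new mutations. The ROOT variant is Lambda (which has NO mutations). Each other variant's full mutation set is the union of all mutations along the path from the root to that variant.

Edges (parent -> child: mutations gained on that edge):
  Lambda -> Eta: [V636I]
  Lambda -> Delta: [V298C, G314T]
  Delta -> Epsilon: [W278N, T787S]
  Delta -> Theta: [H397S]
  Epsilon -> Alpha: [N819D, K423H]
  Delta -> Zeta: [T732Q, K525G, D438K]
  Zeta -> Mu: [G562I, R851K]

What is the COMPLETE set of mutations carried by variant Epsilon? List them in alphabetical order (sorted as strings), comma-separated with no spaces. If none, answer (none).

At Lambda: gained [] -> total []
At Delta: gained ['V298C', 'G314T'] -> total ['G314T', 'V298C']
At Epsilon: gained ['W278N', 'T787S'] -> total ['G314T', 'T787S', 'V298C', 'W278N']

Answer: G314T,T787S,V298C,W278N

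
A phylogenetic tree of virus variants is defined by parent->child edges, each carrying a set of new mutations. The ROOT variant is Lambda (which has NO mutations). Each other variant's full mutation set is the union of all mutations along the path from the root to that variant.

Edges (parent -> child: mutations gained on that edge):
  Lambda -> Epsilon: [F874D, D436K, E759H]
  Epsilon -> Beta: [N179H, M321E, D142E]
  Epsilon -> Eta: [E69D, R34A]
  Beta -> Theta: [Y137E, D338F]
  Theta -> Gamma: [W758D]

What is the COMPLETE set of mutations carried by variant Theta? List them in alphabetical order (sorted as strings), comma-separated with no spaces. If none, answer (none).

At Lambda: gained [] -> total []
At Epsilon: gained ['F874D', 'D436K', 'E759H'] -> total ['D436K', 'E759H', 'F874D']
At Beta: gained ['N179H', 'M321E', 'D142E'] -> total ['D142E', 'D436K', 'E759H', 'F874D', 'M321E', 'N179H']
At Theta: gained ['Y137E', 'D338F'] -> total ['D142E', 'D338F', 'D436K', 'E759H', 'F874D', 'M321E', 'N179H', 'Y137E']

Answer: D142E,D338F,D436K,E759H,F874D,M321E,N179H,Y137E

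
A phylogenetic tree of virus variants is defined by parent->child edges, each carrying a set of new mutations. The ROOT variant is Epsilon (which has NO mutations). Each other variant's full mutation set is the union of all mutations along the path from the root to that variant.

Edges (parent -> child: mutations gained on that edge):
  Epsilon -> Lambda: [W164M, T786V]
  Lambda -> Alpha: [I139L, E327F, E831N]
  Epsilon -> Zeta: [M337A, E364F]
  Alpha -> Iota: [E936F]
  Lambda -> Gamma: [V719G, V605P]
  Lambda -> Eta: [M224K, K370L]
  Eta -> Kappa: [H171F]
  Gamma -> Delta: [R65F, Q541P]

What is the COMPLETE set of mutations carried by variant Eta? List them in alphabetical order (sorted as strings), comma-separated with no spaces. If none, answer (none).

At Epsilon: gained [] -> total []
At Lambda: gained ['W164M', 'T786V'] -> total ['T786V', 'W164M']
At Eta: gained ['M224K', 'K370L'] -> total ['K370L', 'M224K', 'T786V', 'W164M']

Answer: K370L,M224K,T786V,W164M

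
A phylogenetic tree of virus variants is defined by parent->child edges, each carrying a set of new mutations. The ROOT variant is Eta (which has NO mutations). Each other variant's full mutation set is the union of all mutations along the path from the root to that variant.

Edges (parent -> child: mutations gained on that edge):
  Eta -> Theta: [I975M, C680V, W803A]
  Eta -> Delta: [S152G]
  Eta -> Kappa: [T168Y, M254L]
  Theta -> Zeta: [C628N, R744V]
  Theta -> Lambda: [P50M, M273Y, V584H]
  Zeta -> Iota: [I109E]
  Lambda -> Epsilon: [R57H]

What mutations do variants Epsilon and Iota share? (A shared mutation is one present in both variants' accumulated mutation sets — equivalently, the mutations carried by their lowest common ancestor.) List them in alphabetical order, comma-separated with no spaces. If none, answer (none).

Accumulating mutations along path to Epsilon:
  At Eta: gained [] -> total []
  At Theta: gained ['I975M', 'C680V', 'W803A'] -> total ['C680V', 'I975M', 'W803A']
  At Lambda: gained ['P50M', 'M273Y', 'V584H'] -> total ['C680V', 'I975M', 'M273Y', 'P50M', 'V584H', 'W803A']
  At Epsilon: gained ['R57H'] -> total ['C680V', 'I975M', 'M273Y', 'P50M', 'R57H', 'V584H', 'W803A']
Mutations(Epsilon) = ['C680V', 'I975M', 'M273Y', 'P50M', 'R57H', 'V584H', 'W803A']
Accumulating mutations along path to Iota:
  At Eta: gained [] -> total []
  At Theta: gained ['I975M', 'C680V', 'W803A'] -> total ['C680V', 'I975M', 'W803A']
  At Zeta: gained ['C628N', 'R744V'] -> total ['C628N', 'C680V', 'I975M', 'R744V', 'W803A']
  At Iota: gained ['I109E'] -> total ['C628N', 'C680V', 'I109E', 'I975M', 'R744V', 'W803A']
Mutations(Iota) = ['C628N', 'C680V', 'I109E', 'I975M', 'R744V', 'W803A']
Intersection: ['C680V', 'I975M', 'M273Y', 'P50M', 'R57H', 'V584H', 'W803A'] ∩ ['C628N', 'C680V', 'I109E', 'I975M', 'R744V', 'W803A'] = ['C680V', 'I975M', 'W803A']

Answer: C680V,I975M,W803A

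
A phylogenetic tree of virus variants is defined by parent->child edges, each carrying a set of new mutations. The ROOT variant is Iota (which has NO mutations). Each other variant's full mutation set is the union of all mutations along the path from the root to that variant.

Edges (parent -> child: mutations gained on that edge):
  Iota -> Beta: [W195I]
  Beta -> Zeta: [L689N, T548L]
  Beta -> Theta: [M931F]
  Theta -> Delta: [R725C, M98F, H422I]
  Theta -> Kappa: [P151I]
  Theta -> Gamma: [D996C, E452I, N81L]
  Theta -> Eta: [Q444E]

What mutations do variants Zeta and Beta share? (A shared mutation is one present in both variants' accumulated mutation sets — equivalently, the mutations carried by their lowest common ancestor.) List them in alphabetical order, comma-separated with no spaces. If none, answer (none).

Accumulating mutations along path to Zeta:
  At Iota: gained [] -> total []
  At Beta: gained ['W195I'] -> total ['W195I']
  At Zeta: gained ['L689N', 'T548L'] -> total ['L689N', 'T548L', 'W195I']
Mutations(Zeta) = ['L689N', 'T548L', 'W195I']
Accumulating mutations along path to Beta:
  At Iota: gained [] -> total []
  At Beta: gained ['W195I'] -> total ['W195I']
Mutations(Beta) = ['W195I']
Intersection: ['L689N', 'T548L', 'W195I'] ∩ ['W195I'] = ['W195I']

Answer: W195I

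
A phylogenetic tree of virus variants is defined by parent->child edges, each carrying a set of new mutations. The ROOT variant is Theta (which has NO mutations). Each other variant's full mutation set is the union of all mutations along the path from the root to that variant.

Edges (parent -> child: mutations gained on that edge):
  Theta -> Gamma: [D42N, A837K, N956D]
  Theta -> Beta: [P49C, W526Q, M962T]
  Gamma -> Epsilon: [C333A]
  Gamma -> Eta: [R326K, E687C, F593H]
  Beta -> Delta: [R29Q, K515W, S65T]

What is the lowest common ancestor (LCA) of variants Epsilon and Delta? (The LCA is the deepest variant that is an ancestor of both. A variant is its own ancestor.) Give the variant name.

Answer: Theta

Derivation:
Path from root to Epsilon: Theta -> Gamma -> Epsilon
  ancestors of Epsilon: {Theta, Gamma, Epsilon}
Path from root to Delta: Theta -> Beta -> Delta
  ancestors of Delta: {Theta, Beta, Delta}
Common ancestors: {Theta}
Walk up from Delta: Delta (not in ancestors of Epsilon), Beta (not in ancestors of Epsilon), Theta (in ancestors of Epsilon)
Deepest common ancestor (LCA) = Theta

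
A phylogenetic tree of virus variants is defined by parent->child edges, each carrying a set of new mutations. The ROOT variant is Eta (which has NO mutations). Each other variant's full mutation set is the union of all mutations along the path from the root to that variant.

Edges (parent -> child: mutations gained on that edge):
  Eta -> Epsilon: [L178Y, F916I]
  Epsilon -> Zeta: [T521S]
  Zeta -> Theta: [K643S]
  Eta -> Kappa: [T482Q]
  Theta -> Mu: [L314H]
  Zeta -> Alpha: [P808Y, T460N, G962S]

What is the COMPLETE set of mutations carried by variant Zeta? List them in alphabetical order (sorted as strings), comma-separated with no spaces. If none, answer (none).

Answer: F916I,L178Y,T521S

Derivation:
At Eta: gained [] -> total []
At Epsilon: gained ['L178Y', 'F916I'] -> total ['F916I', 'L178Y']
At Zeta: gained ['T521S'] -> total ['F916I', 'L178Y', 'T521S']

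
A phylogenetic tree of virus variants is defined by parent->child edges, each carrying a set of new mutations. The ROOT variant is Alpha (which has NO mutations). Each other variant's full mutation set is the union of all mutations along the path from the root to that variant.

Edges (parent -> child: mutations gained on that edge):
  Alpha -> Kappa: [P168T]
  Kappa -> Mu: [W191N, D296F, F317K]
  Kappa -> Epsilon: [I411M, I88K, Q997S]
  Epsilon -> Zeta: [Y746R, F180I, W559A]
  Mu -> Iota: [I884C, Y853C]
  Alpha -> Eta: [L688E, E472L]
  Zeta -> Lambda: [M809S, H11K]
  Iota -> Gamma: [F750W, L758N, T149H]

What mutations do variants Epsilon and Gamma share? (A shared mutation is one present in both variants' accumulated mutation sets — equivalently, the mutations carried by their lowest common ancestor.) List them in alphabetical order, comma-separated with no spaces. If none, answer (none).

Accumulating mutations along path to Epsilon:
  At Alpha: gained [] -> total []
  At Kappa: gained ['P168T'] -> total ['P168T']
  At Epsilon: gained ['I411M', 'I88K', 'Q997S'] -> total ['I411M', 'I88K', 'P168T', 'Q997S']
Mutations(Epsilon) = ['I411M', 'I88K', 'P168T', 'Q997S']
Accumulating mutations along path to Gamma:
  At Alpha: gained [] -> total []
  At Kappa: gained ['P168T'] -> total ['P168T']
  At Mu: gained ['W191N', 'D296F', 'F317K'] -> total ['D296F', 'F317K', 'P168T', 'W191N']
  At Iota: gained ['I884C', 'Y853C'] -> total ['D296F', 'F317K', 'I884C', 'P168T', 'W191N', 'Y853C']
  At Gamma: gained ['F750W', 'L758N', 'T149H'] -> total ['D296F', 'F317K', 'F750W', 'I884C', 'L758N', 'P168T', 'T149H', 'W191N', 'Y853C']
Mutations(Gamma) = ['D296F', 'F317K', 'F750W', 'I884C', 'L758N', 'P168T', 'T149H', 'W191N', 'Y853C']
Intersection: ['I411M', 'I88K', 'P168T', 'Q997S'] ∩ ['D296F', 'F317K', 'F750W', 'I884C', 'L758N', 'P168T', 'T149H', 'W191N', 'Y853C'] = ['P168T']

Answer: P168T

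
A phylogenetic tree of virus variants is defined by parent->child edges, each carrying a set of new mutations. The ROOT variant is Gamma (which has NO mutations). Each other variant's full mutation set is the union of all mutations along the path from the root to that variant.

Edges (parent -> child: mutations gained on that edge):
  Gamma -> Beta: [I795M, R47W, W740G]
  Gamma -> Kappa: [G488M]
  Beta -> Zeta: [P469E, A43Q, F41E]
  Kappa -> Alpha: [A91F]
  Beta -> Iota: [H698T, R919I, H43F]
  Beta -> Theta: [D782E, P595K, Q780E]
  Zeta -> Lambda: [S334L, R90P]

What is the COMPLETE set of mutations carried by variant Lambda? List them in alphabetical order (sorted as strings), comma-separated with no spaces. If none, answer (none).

Answer: A43Q,F41E,I795M,P469E,R47W,R90P,S334L,W740G

Derivation:
At Gamma: gained [] -> total []
At Beta: gained ['I795M', 'R47W', 'W740G'] -> total ['I795M', 'R47W', 'W740G']
At Zeta: gained ['P469E', 'A43Q', 'F41E'] -> total ['A43Q', 'F41E', 'I795M', 'P469E', 'R47W', 'W740G']
At Lambda: gained ['S334L', 'R90P'] -> total ['A43Q', 'F41E', 'I795M', 'P469E', 'R47W', 'R90P', 'S334L', 'W740G']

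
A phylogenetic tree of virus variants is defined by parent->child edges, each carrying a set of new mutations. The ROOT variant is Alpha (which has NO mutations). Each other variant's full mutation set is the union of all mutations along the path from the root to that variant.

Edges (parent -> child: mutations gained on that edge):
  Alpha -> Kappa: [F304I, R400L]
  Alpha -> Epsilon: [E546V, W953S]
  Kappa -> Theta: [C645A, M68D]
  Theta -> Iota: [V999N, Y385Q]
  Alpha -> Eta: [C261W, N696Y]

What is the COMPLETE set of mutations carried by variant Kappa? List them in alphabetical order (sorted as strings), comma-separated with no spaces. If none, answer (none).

At Alpha: gained [] -> total []
At Kappa: gained ['F304I', 'R400L'] -> total ['F304I', 'R400L']

Answer: F304I,R400L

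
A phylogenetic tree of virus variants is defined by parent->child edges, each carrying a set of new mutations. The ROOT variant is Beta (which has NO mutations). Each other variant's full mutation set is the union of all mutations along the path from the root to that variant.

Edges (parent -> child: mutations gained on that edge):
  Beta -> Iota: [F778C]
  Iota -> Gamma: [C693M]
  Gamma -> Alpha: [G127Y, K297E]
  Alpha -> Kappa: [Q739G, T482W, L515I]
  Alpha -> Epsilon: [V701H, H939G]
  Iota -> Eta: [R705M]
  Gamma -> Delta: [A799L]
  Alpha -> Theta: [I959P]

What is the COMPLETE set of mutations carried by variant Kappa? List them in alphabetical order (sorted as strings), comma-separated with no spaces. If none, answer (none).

Answer: C693M,F778C,G127Y,K297E,L515I,Q739G,T482W

Derivation:
At Beta: gained [] -> total []
At Iota: gained ['F778C'] -> total ['F778C']
At Gamma: gained ['C693M'] -> total ['C693M', 'F778C']
At Alpha: gained ['G127Y', 'K297E'] -> total ['C693M', 'F778C', 'G127Y', 'K297E']
At Kappa: gained ['Q739G', 'T482W', 'L515I'] -> total ['C693M', 'F778C', 'G127Y', 'K297E', 'L515I', 'Q739G', 'T482W']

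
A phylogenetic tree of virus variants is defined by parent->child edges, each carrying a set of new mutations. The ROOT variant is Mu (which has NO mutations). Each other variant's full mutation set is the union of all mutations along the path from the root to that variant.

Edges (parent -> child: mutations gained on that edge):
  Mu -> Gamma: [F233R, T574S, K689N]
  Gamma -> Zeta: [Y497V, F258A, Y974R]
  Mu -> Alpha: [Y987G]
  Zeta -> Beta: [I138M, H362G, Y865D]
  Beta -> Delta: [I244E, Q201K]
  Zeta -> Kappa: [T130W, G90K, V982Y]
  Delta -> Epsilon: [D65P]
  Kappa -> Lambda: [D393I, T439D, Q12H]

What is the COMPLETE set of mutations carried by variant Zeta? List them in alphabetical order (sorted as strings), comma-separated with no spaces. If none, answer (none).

At Mu: gained [] -> total []
At Gamma: gained ['F233R', 'T574S', 'K689N'] -> total ['F233R', 'K689N', 'T574S']
At Zeta: gained ['Y497V', 'F258A', 'Y974R'] -> total ['F233R', 'F258A', 'K689N', 'T574S', 'Y497V', 'Y974R']

Answer: F233R,F258A,K689N,T574S,Y497V,Y974R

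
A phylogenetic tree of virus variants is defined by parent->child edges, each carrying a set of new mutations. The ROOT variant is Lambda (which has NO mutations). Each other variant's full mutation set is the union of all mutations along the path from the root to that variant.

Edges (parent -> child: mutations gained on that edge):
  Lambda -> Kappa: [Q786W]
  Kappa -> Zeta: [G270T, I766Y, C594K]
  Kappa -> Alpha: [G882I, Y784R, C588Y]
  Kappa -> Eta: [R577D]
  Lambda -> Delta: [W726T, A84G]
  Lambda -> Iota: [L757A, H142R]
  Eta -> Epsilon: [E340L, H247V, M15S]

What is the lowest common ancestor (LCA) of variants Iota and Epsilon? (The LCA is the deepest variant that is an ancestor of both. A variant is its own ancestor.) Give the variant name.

Path from root to Iota: Lambda -> Iota
  ancestors of Iota: {Lambda, Iota}
Path from root to Epsilon: Lambda -> Kappa -> Eta -> Epsilon
  ancestors of Epsilon: {Lambda, Kappa, Eta, Epsilon}
Common ancestors: {Lambda}
Walk up from Epsilon: Epsilon (not in ancestors of Iota), Eta (not in ancestors of Iota), Kappa (not in ancestors of Iota), Lambda (in ancestors of Iota)
Deepest common ancestor (LCA) = Lambda

Answer: Lambda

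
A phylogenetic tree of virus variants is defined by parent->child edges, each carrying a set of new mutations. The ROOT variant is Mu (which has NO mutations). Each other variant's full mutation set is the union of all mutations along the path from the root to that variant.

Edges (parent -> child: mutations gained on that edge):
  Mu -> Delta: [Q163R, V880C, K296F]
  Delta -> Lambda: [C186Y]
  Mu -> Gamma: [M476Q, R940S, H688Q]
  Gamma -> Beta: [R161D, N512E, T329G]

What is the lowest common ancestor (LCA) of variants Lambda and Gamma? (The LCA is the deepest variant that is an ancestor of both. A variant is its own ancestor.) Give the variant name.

Path from root to Lambda: Mu -> Delta -> Lambda
  ancestors of Lambda: {Mu, Delta, Lambda}
Path from root to Gamma: Mu -> Gamma
  ancestors of Gamma: {Mu, Gamma}
Common ancestors: {Mu}
Walk up from Gamma: Gamma (not in ancestors of Lambda), Mu (in ancestors of Lambda)
Deepest common ancestor (LCA) = Mu

Answer: Mu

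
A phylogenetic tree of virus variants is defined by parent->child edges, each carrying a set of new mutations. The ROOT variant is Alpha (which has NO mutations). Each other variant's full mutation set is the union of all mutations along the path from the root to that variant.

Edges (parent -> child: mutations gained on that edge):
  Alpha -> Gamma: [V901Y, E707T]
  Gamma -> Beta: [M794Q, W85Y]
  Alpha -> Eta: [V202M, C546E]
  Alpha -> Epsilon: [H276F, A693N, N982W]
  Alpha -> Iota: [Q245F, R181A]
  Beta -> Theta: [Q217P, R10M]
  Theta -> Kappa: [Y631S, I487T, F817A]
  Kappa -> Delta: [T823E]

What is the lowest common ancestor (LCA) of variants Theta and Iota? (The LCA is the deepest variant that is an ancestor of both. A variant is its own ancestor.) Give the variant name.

Answer: Alpha

Derivation:
Path from root to Theta: Alpha -> Gamma -> Beta -> Theta
  ancestors of Theta: {Alpha, Gamma, Beta, Theta}
Path from root to Iota: Alpha -> Iota
  ancestors of Iota: {Alpha, Iota}
Common ancestors: {Alpha}
Walk up from Iota: Iota (not in ancestors of Theta), Alpha (in ancestors of Theta)
Deepest common ancestor (LCA) = Alpha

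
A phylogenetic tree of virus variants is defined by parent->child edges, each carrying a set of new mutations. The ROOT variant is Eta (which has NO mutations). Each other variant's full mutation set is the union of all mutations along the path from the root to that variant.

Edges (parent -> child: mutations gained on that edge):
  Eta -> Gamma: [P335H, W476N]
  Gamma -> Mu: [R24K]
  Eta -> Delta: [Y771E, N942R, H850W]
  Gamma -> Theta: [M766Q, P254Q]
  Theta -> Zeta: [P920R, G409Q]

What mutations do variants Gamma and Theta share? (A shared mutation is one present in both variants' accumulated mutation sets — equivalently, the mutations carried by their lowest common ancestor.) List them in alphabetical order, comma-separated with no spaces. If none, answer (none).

Accumulating mutations along path to Gamma:
  At Eta: gained [] -> total []
  At Gamma: gained ['P335H', 'W476N'] -> total ['P335H', 'W476N']
Mutations(Gamma) = ['P335H', 'W476N']
Accumulating mutations along path to Theta:
  At Eta: gained [] -> total []
  At Gamma: gained ['P335H', 'W476N'] -> total ['P335H', 'W476N']
  At Theta: gained ['M766Q', 'P254Q'] -> total ['M766Q', 'P254Q', 'P335H', 'W476N']
Mutations(Theta) = ['M766Q', 'P254Q', 'P335H', 'W476N']
Intersection: ['P335H', 'W476N'] ∩ ['M766Q', 'P254Q', 'P335H', 'W476N'] = ['P335H', 'W476N']

Answer: P335H,W476N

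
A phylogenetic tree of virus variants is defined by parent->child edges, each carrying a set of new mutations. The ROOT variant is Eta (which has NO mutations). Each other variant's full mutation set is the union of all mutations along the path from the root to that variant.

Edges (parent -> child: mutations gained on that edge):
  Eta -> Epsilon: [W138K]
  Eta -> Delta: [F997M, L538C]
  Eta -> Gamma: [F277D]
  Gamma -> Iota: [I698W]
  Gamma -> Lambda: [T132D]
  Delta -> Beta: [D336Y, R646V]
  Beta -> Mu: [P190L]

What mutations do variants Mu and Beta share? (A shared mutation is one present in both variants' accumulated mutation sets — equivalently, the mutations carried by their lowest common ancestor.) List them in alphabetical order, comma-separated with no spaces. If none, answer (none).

Accumulating mutations along path to Mu:
  At Eta: gained [] -> total []
  At Delta: gained ['F997M', 'L538C'] -> total ['F997M', 'L538C']
  At Beta: gained ['D336Y', 'R646V'] -> total ['D336Y', 'F997M', 'L538C', 'R646V']
  At Mu: gained ['P190L'] -> total ['D336Y', 'F997M', 'L538C', 'P190L', 'R646V']
Mutations(Mu) = ['D336Y', 'F997M', 'L538C', 'P190L', 'R646V']
Accumulating mutations along path to Beta:
  At Eta: gained [] -> total []
  At Delta: gained ['F997M', 'L538C'] -> total ['F997M', 'L538C']
  At Beta: gained ['D336Y', 'R646V'] -> total ['D336Y', 'F997M', 'L538C', 'R646V']
Mutations(Beta) = ['D336Y', 'F997M', 'L538C', 'R646V']
Intersection: ['D336Y', 'F997M', 'L538C', 'P190L', 'R646V'] ∩ ['D336Y', 'F997M', 'L538C', 'R646V'] = ['D336Y', 'F997M', 'L538C', 'R646V']

Answer: D336Y,F997M,L538C,R646V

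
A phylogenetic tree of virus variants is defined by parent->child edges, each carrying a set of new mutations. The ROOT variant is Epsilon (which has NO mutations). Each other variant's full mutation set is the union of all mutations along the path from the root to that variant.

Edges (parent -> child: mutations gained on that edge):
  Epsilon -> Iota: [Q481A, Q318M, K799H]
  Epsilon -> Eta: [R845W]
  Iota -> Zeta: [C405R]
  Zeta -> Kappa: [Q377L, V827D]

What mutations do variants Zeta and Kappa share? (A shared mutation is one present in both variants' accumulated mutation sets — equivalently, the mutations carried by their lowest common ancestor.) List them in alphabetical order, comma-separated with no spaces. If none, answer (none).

Answer: C405R,K799H,Q318M,Q481A

Derivation:
Accumulating mutations along path to Zeta:
  At Epsilon: gained [] -> total []
  At Iota: gained ['Q481A', 'Q318M', 'K799H'] -> total ['K799H', 'Q318M', 'Q481A']
  At Zeta: gained ['C405R'] -> total ['C405R', 'K799H', 'Q318M', 'Q481A']
Mutations(Zeta) = ['C405R', 'K799H', 'Q318M', 'Q481A']
Accumulating mutations along path to Kappa:
  At Epsilon: gained [] -> total []
  At Iota: gained ['Q481A', 'Q318M', 'K799H'] -> total ['K799H', 'Q318M', 'Q481A']
  At Zeta: gained ['C405R'] -> total ['C405R', 'K799H', 'Q318M', 'Q481A']
  At Kappa: gained ['Q377L', 'V827D'] -> total ['C405R', 'K799H', 'Q318M', 'Q377L', 'Q481A', 'V827D']
Mutations(Kappa) = ['C405R', 'K799H', 'Q318M', 'Q377L', 'Q481A', 'V827D']
Intersection: ['C405R', 'K799H', 'Q318M', 'Q481A'] ∩ ['C405R', 'K799H', 'Q318M', 'Q377L', 'Q481A', 'V827D'] = ['C405R', 'K799H', 'Q318M', 'Q481A']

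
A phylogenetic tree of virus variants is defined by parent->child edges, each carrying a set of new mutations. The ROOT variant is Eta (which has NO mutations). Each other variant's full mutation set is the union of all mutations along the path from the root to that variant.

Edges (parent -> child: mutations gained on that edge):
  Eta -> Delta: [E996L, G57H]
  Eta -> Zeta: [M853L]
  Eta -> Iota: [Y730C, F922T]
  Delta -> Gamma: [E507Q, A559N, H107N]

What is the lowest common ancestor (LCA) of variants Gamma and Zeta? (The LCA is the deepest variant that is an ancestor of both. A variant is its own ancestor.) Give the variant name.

Answer: Eta

Derivation:
Path from root to Gamma: Eta -> Delta -> Gamma
  ancestors of Gamma: {Eta, Delta, Gamma}
Path from root to Zeta: Eta -> Zeta
  ancestors of Zeta: {Eta, Zeta}
Common ancestors: {Eta}
Walk up from Zeta: Zeta (not in ancestors of Gamma), Eta (in ancestors of Gamma)
Deepest common ancestor (LCA) = Eta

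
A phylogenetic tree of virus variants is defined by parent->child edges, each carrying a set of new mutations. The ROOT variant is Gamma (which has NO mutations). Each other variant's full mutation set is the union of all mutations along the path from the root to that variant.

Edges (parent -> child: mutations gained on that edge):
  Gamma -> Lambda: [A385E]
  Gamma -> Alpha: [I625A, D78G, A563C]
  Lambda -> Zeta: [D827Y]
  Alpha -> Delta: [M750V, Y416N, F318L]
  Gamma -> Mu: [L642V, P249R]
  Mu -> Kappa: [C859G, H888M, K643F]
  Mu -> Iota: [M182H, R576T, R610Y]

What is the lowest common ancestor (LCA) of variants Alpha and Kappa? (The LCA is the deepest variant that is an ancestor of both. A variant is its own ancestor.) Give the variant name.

Answer: Gamma

Derivation:
Path from root to Alpha: Gamma -> Alpha
  ancestors of Alpha: {Gamma, Alpha}
Path from root to Kappa: Gamma -> Mu -> Kappa
  ancestors of Kappa: {Gamma, Mu, Kappa}
Common ancestors: {Gamma}
Walk up from Kappa: Kappa (not in ancestors of Alpha), Mu (not in ancestors of Alpha), Gamma (in ancestors of Alpha)
Deepest common ancestor (LCA) = Gamma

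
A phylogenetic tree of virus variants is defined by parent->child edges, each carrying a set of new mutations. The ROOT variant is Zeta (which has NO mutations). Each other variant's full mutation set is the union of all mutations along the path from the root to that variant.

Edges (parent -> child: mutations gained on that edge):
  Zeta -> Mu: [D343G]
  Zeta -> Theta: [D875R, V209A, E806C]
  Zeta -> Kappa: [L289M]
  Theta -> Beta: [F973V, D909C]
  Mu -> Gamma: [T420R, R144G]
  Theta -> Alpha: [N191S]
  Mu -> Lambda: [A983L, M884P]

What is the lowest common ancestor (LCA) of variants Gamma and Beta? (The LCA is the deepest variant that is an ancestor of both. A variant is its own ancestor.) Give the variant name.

Answer: Zeta

Derivation:
Path from root to Gamma: Zeta -> Mu -> Gamma
  ancestors of Gamma: {Zeta, Mu, Gamma}
Path from root to Beta: Zeta -> Theta -> Beta
  ancestors of Beta: {Zeta, Theta, Beta}
Common ancestors: {Zeta}
Walk up from Beta: Beta (not in ancestors of Gamma), Theta (not in ancestors of Gamma), Zeta (in ancestors of Gamma)
Deepest common ancestor (LCA) = Zeta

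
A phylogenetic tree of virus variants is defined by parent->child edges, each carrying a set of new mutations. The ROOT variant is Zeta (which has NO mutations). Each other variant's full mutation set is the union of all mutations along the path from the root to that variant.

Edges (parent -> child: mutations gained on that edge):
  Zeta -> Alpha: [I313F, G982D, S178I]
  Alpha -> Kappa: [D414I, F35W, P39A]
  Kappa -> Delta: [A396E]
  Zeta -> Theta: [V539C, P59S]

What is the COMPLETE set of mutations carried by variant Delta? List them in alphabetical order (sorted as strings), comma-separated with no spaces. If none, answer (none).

At Zeta: gained [] -> total []
At Alpha: gained ['I313F', 'G982D', 'S178I'] -> total ['G982D', 'I313F', 'S178I']
At Kappa: gained ['D414I', 'F35W', 'P39A'] -> total ['D414I', 'F35W', 'G982D', 'I313F', 'P39A', 'S178I']
At Delta: gained ['A396E'] -> total ['A396E', 'D414I', 'F35W', 'G982D', 'I313F', 'P39A', 'S178I']

Answer: A396E,D414I,F35W,G982D,I313F,P39A,S178I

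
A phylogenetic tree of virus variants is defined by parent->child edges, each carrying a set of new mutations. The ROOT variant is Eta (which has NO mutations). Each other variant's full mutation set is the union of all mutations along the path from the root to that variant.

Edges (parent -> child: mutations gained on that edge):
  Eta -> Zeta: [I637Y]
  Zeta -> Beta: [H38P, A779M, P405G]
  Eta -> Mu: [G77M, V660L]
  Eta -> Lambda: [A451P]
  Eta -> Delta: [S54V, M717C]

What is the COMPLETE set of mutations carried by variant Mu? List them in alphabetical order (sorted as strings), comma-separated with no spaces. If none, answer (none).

Answer: G77M,V660L

Derivation:
At Eta: gained [] -> total []
At Mu: gained ['G77M', 'V660L'] -> total ['G77M', 'V660L']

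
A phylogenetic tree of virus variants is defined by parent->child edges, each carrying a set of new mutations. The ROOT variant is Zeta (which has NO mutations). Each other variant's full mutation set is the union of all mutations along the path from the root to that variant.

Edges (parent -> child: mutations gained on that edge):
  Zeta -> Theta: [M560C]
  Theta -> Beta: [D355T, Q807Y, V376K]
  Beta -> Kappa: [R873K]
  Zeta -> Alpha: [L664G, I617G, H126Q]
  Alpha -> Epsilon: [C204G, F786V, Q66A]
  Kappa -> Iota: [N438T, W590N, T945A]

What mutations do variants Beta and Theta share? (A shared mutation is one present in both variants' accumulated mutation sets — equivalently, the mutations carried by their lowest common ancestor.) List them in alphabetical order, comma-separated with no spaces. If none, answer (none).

Accumulating mutations along path to Beta:
  At Zeta: gained [] -> total []
  At Theta: gained ['M560C'] -> total ['M560C']
  At Beta: gained ['D355T', 'Q807Y', 'V376K'] -> total ['D355T', 'M560C', 'Q807Y', 'V376K']
Mutations(Beta) = ['D355T', 'M560C', 'Q807Y', 'V376K']
Accumulating mutations along path to Theta:
  At Zeta: gained [] -> total []
  At Theta: gained ['M560C'] -> total ['M560C']
Mutations(Theta) = ['M560C']
Intersection: ['D355T', 'M560C', 'Q807Y', 'V376K'] ∩ ['M560C'] = ['M560C']

Answer: M560C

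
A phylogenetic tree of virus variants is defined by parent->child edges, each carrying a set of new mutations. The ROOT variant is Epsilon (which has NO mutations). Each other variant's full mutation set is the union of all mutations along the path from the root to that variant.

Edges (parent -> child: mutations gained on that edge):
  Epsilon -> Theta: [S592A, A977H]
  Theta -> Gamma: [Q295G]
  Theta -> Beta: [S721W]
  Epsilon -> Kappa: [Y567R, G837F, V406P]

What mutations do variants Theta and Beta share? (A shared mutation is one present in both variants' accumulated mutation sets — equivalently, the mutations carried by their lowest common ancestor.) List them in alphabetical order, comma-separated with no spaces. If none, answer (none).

Answer: A977H,S592A

Derivation:
Accumulating mutations along path to Theta:
  At Epsilon: gained [] -> total []
  At Theta: gained ['S592A', 'A977H'] -> total ['A977H', 'S592A']
Mutations(Theta) = ['A977H', 'S592A']
Accumulating mutations along path to Beta:
  At Epsilon: gained [] -> total []
  At Theta: gained ['S592A', 'A977H'] -> total ['A977H', 'S592A']
  At Beta: gained ['S721W'] -> total ['A977H', 'S592A', 'S721W']
Mutations(Beta) = ['A977H', 'S592A', 'S721W']
Intersection: ['A977H', 'S592A'] ∩ ['A977H', 'S592A', 'S721W'] = ['A977H', 'S592A']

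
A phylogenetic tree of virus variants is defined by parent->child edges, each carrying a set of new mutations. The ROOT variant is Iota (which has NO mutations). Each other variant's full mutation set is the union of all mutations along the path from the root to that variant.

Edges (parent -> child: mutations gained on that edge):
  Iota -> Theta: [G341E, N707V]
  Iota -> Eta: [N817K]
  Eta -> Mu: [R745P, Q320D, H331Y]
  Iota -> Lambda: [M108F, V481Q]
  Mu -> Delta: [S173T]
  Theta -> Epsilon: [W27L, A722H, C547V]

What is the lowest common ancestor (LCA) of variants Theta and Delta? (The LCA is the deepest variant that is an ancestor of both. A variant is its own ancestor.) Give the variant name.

Path from root to Theta: Iota -> Theta
  ancestors of Theta: {Iota, Theta}
Path from root to Delta: Iota -> Eta -> Mu -> Delta
  ancestors of Delta: {Iota, Eta, Mu, Delta}
Common ancestors: {Iota}
Walk up from Delta: Delta (not in ancestors of Theta), Mu (not in ancestors of Theta), Eta (not in ancestors of Theta), Iota (in ancestors of Theta)
Deepest common ancestor (LCA) = Iota

Answer: Iota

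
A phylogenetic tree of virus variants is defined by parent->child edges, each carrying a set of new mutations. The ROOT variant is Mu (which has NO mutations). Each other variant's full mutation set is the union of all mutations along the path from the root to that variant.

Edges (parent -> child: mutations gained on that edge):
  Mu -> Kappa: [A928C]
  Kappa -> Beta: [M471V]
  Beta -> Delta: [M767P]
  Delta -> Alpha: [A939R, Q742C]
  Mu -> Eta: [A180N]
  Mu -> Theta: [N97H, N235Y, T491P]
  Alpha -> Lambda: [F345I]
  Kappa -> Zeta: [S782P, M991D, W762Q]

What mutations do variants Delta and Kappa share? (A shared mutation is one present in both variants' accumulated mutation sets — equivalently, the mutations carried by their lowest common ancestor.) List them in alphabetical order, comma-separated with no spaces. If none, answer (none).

Answer: A928C

Derivation:
Accumulating mutations along path to Delta:
  At Mu: gained [] -> total []
  At Kappa: gained ['A928C'] -> total ['A928C']
  At Beta: gained ['M471V'] -> total ['A928C', 'M471V']
  At Delta: gained ['M767P'] -> total ['A928C', 'M471V', 'M767P']
Mutations(Delta) = ['A928C', 'M471V', 'M767P']
Accumulating mutations along path to Kappa:
  At Mu: gained [] -> total []
  At Kappa: gained ['A928C'] -> total ['A928C']
Mutations(Kappa) = ['A928C']
Intersection: ['A928C', 'M471V', 'M767P'] ∩ ['A928C'] = ['A928C']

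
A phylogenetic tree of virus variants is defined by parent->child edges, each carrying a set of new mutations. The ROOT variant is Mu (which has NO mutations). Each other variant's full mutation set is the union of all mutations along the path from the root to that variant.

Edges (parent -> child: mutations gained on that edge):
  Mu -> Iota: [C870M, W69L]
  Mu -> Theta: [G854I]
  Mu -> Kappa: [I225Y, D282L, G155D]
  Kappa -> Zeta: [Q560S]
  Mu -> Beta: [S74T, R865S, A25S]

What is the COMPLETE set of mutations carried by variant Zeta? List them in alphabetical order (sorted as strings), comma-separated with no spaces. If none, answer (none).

At Mu: gained [] -> total []
At Kappa: gained ['I225Y', 'D282L', 'G155D'] -> total ['D282L', 'G155D', 'I225Y']
At Zeta: gained ['Q560S'] -> total ['D282L', 'G155D', 'I225Y', 'Q560S']

Answer: D282L,G155D,I225Y,Q560S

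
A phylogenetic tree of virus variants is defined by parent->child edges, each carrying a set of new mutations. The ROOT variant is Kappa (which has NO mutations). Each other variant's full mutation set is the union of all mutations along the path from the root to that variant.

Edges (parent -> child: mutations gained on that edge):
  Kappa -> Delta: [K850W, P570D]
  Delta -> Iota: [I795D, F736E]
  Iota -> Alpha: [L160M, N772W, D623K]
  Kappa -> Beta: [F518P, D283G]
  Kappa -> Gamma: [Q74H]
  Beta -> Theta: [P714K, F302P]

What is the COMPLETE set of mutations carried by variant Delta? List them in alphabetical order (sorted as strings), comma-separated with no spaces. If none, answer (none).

Answer: K850W,P570D

Derivation:
At Kappa: gained [] -> total []
At Delta: gained ['K850W', 'P570D'] -> total ['K850W', 'P570D']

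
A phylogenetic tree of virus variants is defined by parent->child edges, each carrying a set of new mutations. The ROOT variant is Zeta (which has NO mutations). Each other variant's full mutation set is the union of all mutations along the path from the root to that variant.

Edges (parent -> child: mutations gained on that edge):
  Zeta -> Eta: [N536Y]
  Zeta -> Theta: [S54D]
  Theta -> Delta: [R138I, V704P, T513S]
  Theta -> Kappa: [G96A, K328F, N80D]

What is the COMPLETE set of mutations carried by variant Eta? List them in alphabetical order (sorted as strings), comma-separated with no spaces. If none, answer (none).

Answer: N536Y

Derivation:
At Zeta: gained [] -> total []
At Eta: gained ['N536Y'] -> total ['N536Y']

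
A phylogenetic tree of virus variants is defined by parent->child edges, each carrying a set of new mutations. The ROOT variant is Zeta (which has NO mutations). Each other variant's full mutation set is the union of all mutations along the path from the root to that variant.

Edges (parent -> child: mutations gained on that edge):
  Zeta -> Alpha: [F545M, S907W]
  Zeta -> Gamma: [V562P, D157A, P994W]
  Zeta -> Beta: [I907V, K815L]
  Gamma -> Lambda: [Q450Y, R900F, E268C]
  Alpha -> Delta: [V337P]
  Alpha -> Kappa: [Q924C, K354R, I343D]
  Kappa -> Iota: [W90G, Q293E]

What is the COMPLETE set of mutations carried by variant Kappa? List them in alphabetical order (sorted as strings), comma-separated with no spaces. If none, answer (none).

At Zeta: gained [] -> total []
At Alpha: gained ['F545M', 'S907W'] -> total ['F545M', 'S907W']
At Kappa: gained ['Q924C', 'K354R', 'I343D'] -> total ['F545M', 'I343D', 'K354R', 'Q924C', 'S907W']

Answer: F545M,I343D,K354R,Q924C,S907W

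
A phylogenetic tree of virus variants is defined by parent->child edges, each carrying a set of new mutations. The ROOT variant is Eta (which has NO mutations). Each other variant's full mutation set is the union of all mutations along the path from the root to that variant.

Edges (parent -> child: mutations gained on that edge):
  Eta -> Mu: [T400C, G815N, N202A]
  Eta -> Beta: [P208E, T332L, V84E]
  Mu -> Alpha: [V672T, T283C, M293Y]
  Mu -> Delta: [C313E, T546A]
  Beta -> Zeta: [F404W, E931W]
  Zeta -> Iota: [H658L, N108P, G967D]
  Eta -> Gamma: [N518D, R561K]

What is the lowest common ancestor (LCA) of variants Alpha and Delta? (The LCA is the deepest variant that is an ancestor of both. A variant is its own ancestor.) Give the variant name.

Answer: Mu

Derivation:
Path from root to Alpha: Eta -> Mu -> Alpha
  ancestors of Alpha: {Eta, Mu, Alpha}
Path from root to Delta: Eta -> Mu -> Delta
  ancestors of Delta: {Eta, Mu, Delta}
Common ancestors: {Eta, Mu}
Walk up from Delta: Delta (not in ancestors of Alpha), Mu (in ancestors of Alpha), Eta (in ancestors of Alpha)
Deepest common ancestor (LCA) = Mu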